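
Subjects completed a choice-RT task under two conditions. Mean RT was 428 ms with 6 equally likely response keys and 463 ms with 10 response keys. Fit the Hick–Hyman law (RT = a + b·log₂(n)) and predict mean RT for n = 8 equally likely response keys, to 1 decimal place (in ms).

Solve the two-equation system in a and b:
  b = (463 − 428) / (log₂ 10 − log₂ 6) = 35 / (3.3219 − 2.5850) = 47.492 ms/bit
  a = 428 − 47.492 × 2.5850 = 305.235 ms
Then RT(8) = 305.235 + 47.492 × log₂ 8 = 305.235 + 47.492 × 3 ≈ 447.711 ms.

447.7 ms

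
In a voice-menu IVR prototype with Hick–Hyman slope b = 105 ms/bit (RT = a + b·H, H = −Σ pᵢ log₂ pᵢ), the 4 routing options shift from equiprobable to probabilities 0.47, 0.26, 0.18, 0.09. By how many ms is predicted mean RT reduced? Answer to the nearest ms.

24 ms

The RT saving is b·ΔH. Equiprobable H₀ = log₂(4) = 2.0000 bits; with the given probabilities H = 1.7752 bits.
b·(H₀ − H) = 105 × (2.0000 − 1.7752) = 23.60 ms.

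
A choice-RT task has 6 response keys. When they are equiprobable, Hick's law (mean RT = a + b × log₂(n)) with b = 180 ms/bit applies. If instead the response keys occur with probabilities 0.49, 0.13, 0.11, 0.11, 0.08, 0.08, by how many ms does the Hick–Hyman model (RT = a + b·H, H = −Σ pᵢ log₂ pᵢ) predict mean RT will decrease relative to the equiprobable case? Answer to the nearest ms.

Equiprobable entropy H₀ = log₂ 6 = 2.5850 bits.
Skewed entropy H = −Σ pᵢ log₂ pᵢ = 2.1705 bits.
ΔRT = b·(H₀ − H) = 180 × 0.4144 = 74.60 ms.

75 ms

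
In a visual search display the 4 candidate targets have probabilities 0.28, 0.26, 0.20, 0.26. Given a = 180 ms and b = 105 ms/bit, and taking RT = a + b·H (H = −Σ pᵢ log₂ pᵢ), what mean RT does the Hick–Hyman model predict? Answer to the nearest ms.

Entropy contributions −pᵢ log₂ pᵢ: 0.5142, 0.5053, 0.4644, 0.5053; sum H = 1.9892 bits.
RT = a + bH = 180 + 105·1.9892 = 388.86 ms.

389 ms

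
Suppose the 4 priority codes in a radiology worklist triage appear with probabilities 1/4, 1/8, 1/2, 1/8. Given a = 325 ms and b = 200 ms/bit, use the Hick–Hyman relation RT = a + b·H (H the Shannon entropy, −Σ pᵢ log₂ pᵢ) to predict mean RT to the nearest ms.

H = −Σ pᵢ log₂ pᵢ = 0.25·2 + 0.125·3 + 0.5·1 + 0.125·3 = 1.750 bits.
RT = 325 + 200 × 1.750 = 675.00 ms.

675 ms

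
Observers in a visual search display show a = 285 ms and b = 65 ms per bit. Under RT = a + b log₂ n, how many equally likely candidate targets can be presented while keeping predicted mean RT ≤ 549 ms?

16

65·log₂ n ≤ 549 − 285 = 264, giving log₂ n ≤ 4.0615 and n ≤ 16.697. The largest whole number is 16.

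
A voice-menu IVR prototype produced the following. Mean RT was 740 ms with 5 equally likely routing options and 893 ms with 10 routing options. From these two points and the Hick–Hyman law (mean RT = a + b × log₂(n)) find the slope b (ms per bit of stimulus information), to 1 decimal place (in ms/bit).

153.0 ms/bit

The slope on a log₂ axis is (893 − 740) / (3.3219 − 2.3219) = 153.000 ms/bit.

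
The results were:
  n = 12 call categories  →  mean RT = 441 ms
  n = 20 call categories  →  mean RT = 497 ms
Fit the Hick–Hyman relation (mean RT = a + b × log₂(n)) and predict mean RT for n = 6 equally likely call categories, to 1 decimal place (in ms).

365.0 ms

RT is linear in log₂ n, so two points fix the line:
  b = (497 − 441) / (log₂ 20 − log₂ 12) = 56 / (4.3219 − 3.5850) = 75.987 ms/bit
  a = 441 − 75.987 × 3.5850 = 168.589 ms
Then RT(6) = 168.589 + 75.987 × log₂ 6 = 168.589 + 75.987 × 2.5850 ≈ 365.013 ms.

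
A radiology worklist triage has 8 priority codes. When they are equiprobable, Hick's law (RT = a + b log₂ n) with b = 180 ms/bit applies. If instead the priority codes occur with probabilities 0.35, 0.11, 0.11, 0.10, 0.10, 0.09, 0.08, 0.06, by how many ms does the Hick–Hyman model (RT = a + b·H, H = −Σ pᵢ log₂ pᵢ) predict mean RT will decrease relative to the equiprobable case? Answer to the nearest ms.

46 ms

The RT saving is b·ΔH. Equiprobable H₀ = log₂(8) = 3.0000 bits; with the given probabilities H = 2.7428 bits.
b·(H₀ − H) = 180 × (3.0000 − 2.7428) = 46.30 ms.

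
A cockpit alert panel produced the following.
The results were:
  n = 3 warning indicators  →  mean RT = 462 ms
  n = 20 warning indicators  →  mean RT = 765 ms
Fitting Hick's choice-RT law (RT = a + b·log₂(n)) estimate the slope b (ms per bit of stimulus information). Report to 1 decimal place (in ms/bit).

Slope: b = (765 − 462) / (log₂ 20 − log₂ 3) = 303/2.7370 = 110.707 ms/bit.

110.7 ms/bit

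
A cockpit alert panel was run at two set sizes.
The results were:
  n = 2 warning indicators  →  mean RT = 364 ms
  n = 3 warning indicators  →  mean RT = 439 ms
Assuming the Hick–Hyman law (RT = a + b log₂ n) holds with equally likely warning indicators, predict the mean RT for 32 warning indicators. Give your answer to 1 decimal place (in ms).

With log₂ n on the abscissa the relation is linear; from the two conditions:
  b = (439 − 364) / (log₂ 3 − log₂ 2) = 75 / (1.5850 − 1) = 128.213 ms/bit
  a = 364 − 128.213 × 1 = 235.787 ms
Then RT(32) = 235.787 + 128.213 × log₂ 32 = 235.787 + 128.213 × 5 ≈ 876.853 ms.

876.9 ms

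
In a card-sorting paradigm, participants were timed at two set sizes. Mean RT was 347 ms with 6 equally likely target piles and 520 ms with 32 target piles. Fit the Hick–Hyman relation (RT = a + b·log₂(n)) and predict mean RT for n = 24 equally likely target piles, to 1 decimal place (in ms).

490.3 ms

Solve the two-equation system in a and b:
  b = (520 − 347) / (log₂ 32 − log₂ 6) = 173 / (5 − 2.5850) = 71.634 ms/bit
  a = 347 − 71.634 × 2.5850 = 161.828 ms
Then RT(24) = 161.828 + 71.634 × log₂ 24 = 161.828 + 71.634 × 4.5850 ≈ 490.269 ms.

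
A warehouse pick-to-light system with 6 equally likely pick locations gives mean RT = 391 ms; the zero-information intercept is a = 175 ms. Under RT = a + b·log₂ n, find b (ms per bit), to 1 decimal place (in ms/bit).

b = (391 − 175) / log₂(6) = 216 / 2.5850 = 83.560 ms/bit.

83.6 ms/bit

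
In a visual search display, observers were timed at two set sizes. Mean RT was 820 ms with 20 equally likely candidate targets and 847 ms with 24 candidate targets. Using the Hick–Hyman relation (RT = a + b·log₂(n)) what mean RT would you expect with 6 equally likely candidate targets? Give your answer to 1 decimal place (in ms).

641.7 ms

Fit slope and intercept:
  b = (847 − 820) / (log₂ 24 − log₂ 20) = 27 / (4.5850 − 4.3219) = 102.648 ms/bit
  a = 820 − 102.648 × 4.3219 = 376.362 ms
Then RT(6) = 376.362 + 102.648 × log₂ 6 = 376.362 + 102.648 × 2.5850 ≈ 641.704 ms.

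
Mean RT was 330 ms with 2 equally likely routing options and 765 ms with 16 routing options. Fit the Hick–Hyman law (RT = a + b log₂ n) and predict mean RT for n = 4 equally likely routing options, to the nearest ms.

Solve the two-equation system in a and b:
  b = (765 − 330) / (log₂ 16 − log₂ 2) = 435 / (4 − 1) = 145 ms/bit
  a = 330 − 145 × 1 = 185 ms
Then RT(4) = 185 + 145 × log₂ 4 = 185 + 145 × 2 ≈ 475.000 ms.

475 ms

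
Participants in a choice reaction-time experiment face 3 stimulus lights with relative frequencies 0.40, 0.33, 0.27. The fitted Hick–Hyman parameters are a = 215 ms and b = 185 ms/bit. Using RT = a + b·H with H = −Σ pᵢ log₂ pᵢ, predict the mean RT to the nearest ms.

Entropy contributions −pᵢ log₂ pᵢ: 0.5288, 0.5278, 0.5100; sum H = 1.5666 bits.
RT = a + bH = 215 + 185·1.5666 = 504.82 ms.

505 ms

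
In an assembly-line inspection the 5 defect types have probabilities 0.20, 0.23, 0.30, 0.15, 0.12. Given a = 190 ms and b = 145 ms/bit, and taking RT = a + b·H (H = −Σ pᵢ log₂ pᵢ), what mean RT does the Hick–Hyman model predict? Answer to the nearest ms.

H = 0.20·log₂(1/0.20) + 0.23·log₂(1/0.23) + 0.30·log₂(1/0.30) + 0.15·log₂(1/0.15) + 0.12·log₂(1/0.12) = 2.2508 bits.
RT = 190 + 145 × 2.2508 = 516.36 ms.

516 ms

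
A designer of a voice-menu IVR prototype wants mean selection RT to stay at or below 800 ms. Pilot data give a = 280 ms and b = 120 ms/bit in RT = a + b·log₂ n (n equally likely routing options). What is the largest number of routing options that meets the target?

120·log₂ n ≤ 800 − 280 = 520, giving log₂ n ≤ 4.3333 and n ≤ 20.159. The largest whole number is 20.

20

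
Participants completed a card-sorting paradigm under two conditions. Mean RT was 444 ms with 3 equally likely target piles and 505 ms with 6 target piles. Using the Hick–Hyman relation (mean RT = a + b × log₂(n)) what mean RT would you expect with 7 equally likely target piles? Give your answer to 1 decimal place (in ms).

RT is linear in log₂ n, so two points fix the line:
  b = (505 − 444) / (log₂ 6 − log₂ 3) = 61 / (2.5850 − 1.5850) = 61.000 ms/bit
  a = 444 − 61.000 × 1.5850 = 347.317 ms
Then RT(7) = 347.317 + 61.000 × log₂ 7 = 347.317 + 61.000 × 2.8074 ≈ 518.566 ms.

518.6 ms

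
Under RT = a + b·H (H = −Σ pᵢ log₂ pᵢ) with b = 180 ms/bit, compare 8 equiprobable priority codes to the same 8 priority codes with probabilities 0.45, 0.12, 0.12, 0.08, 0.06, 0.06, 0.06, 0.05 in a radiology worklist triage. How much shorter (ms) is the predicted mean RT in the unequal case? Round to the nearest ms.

The RT saving is b·ΔH. Equiprobable H₀ = log₂(8) = 3.0000 bits; with the given probabilities H = 2.4907 bits.
b·(H₀ − H) = 180 × (3.0000 − 2.4907) = 91.67 ms.

92 ms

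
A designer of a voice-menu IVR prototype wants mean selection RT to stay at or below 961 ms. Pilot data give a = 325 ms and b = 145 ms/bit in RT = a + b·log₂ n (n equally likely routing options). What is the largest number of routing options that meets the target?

145·log₂ n ≤ 961 − 325 = 636, giving log₂ n ≤ 4.3862 and n ≤ 20.911. The largest whole number is 20.

20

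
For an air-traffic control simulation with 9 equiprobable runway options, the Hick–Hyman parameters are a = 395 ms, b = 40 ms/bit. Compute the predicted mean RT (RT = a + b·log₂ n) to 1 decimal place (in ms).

log₂(9) = 3.1699 bits, so RT = 395 + 40 × 3.1699 ≈ 521.797 ms.

521.8 ms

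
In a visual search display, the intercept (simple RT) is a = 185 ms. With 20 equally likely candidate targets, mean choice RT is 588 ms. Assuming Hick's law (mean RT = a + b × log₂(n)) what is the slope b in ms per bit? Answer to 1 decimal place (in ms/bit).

93.2 ms/bit

log₂(20) = 4.3219 bits.
b = (RT − a)/log₂ n = (588 − 185) / 4.3219 = 93.245 ms/bit.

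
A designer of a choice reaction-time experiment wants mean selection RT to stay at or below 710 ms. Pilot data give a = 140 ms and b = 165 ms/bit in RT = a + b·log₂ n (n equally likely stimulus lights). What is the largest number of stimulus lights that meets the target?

10

Information budget: (710 − 140)/165 = 3.4545 bits, so n ≤ 2^3.4545 = 10.963 → at most 10.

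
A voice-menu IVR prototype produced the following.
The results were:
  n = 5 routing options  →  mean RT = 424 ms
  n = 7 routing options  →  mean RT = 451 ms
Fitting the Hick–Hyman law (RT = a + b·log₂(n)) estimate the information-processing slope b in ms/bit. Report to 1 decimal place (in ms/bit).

55.6 ms/bit

The slope on a log₂ axis is (451 − 424) / (2.8074 − 2.3219) = 55.621 ms/bit.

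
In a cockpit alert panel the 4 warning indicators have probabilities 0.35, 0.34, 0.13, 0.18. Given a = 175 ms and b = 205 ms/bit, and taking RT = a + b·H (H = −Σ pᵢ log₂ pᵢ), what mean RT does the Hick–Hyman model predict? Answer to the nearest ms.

Entropy contributions −pᵢ log₂ pᵢ: 0.5301, 0.5292, 0.3826, 0.4453; sum H = 1.8872 bits.
RT = a + bH = 175 + 205·1.8872 = 561.88 ms.

562 ms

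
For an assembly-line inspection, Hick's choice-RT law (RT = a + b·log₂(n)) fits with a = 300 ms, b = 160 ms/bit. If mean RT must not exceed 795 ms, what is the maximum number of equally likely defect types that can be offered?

Information budget: (795 − 300)/160 = 3.0938 bits, so n ≤ 2^3.0938 = 8.537 → at most 8.

8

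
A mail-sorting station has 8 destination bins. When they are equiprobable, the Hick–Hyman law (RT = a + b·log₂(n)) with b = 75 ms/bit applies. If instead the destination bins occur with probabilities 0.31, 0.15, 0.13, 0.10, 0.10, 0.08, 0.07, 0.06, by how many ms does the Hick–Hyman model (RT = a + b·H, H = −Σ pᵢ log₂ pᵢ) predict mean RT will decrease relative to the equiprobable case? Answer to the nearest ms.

Equiprobable entropy H₀ = log₂ 8 = 3.0000 bits.
Skewed entropy H = −Σ pᵢ log₂ pᵢ = 2.7850 bits.
ΔRT = b·(H₀ − H) = 75 × 0.2150 = 16.13 ms.

16 ms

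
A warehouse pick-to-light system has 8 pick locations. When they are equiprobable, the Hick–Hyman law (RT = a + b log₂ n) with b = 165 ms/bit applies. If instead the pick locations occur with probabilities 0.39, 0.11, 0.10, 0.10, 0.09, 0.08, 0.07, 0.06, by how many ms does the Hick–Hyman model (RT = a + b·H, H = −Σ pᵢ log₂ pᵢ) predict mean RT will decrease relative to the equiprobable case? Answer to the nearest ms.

Equiprobable entropy H₀ = log₂ 8 = 3.0000 bits.
Skewed entropy H = −Σ pᵢ log₂ pᵢ = 2.6607 bits.
ΔRT = b·(H₀ − H) = 165 × 0.3393 = 55.98 ms.

56 ms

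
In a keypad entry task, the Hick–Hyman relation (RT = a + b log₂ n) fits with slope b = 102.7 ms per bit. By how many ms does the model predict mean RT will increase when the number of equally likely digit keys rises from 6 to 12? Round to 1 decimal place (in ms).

Only the slope matters, since a is common to both: ΔRT = b·log₂(n₂/n₁).
log₂(12) − log₂(6) = log₂(12/6) = log₂(2) = 1.
ΔRT = 102.7 × 1.0000 = 102.700 ms.

102.7 ms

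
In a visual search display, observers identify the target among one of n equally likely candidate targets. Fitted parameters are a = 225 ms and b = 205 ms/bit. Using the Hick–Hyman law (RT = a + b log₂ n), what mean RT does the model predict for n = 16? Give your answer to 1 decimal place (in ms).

log₂(16) = 4 bits, so RT = 225 + 205 × 4 ≈ 1045.000 ms.

1045.0 ms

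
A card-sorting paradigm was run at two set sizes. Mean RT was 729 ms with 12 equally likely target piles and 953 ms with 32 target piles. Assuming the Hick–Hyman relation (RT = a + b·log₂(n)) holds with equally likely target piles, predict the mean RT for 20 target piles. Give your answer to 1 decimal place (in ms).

845.7 ms

Solve the two-equation system in a and b:
  b = (953 − 729) / (log₂ 32 − log₂ 12) = 224 / (5 − 3.5850) = 158.300 ms/bit
  a = 729 − 158.300 × 3.5850 = 161.502 ms
Then RT(20) = 161.502 + 158.300 × log₂ 20 = 161.502 + 158.300 × 4.3219 ≈ 845.661 ms.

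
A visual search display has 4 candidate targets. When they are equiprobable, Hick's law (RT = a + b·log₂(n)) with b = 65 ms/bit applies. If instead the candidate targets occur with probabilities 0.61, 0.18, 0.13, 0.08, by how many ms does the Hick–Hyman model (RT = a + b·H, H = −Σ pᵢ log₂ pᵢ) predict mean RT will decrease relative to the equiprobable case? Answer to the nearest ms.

29 ms

The RT saving is b·ΔH. Equiprobable H₀ = log₂(4) = 2.0000 bits; with the given probabilities H = 1.5545 bits.
b·(H₀ − H) = 65 × (2.0000 − 1.5545) = 28.96 ms.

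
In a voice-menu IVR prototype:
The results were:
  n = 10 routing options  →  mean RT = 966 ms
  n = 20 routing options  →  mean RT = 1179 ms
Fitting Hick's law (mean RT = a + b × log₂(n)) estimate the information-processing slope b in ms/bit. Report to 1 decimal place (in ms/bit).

Slope: b = (1179 − 966) / (log₂ 20 − log₂ 10) = 213/1.0000 = 213.000 ms/bit.

213.0 ms/bit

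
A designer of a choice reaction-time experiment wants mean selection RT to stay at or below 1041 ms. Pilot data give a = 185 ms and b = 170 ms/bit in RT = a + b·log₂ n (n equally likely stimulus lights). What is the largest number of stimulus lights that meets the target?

Set 185 + 170·log₂ n ≤ 1041 → log₂ n ≤ (1041 − 185)/170 = 5.0353.
So n ≤ 2^5.0353 = 32.793; the largest integer n is 32.

32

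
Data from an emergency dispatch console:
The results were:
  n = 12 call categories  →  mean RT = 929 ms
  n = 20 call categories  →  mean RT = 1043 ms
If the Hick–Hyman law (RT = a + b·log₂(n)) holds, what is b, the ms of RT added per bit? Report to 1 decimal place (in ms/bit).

Slope: b = (1043 − 929) / (log₂ 20 − log₂ 12) = 114/0.7370 = 154.688 ms/bit.

154.7 ms/bit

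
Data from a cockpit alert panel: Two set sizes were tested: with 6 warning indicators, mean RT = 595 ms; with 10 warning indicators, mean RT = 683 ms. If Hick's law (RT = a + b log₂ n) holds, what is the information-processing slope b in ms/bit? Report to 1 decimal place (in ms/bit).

b = (RT₂ − RT₁)/(log₂ n₂ − log₂ n₁) = (683 − 595)/(3.3219 − 2.5850) = 119.409 ms/bit.

119.4 ms/bit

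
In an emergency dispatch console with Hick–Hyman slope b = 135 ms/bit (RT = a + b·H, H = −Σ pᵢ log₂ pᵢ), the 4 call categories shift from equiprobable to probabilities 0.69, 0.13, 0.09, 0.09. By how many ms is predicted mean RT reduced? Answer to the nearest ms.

84 ms

The RT saving is b·ΔH. Equiprobable H₀ = log₂(4) = 2.0000 bits; with the given probabilities H = 1.3773 bits.
b·(H₀ − H) = 135 × (2.0000 − 1.3773) = 84.06 ms.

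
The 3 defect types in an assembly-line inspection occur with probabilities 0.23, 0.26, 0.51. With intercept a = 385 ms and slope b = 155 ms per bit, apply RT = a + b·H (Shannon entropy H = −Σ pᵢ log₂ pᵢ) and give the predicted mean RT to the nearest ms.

616 ms

H = 0.23·log₂(1/0.23) + 0.26·log₂(1/0.26) + 0.51·log₂(1/0.51) = 1.4884 bits.
RT = 385 + 155 × 1.4884 = 615.70 ms.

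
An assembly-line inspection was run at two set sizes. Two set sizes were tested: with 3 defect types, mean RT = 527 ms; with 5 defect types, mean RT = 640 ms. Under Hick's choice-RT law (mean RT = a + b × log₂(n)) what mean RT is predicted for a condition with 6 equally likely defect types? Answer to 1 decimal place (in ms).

680.3 ms

Fit slope and intercept:
  b = (640 − 527) / (log₂ 5 − log₂ 3) = 113 / (2.3219 − 1.5850) = 153.331 ms/bit
  a = 527 − 153.331 × 1.5850 = 283.975 ms
Then RT(6) = 283.975 + 153.331 × log₂ 6 = 283.975 + 153.331 × 2.5850 ≈ 680.331 ms.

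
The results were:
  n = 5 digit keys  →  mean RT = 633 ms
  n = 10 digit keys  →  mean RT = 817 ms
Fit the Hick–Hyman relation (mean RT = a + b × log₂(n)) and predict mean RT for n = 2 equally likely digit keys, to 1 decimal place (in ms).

Solve the two-equation system in a and b:
  b = (817 − 633) / (log₂ 10 − log₂ 5) = 184 / (3.3219 − 2.3219) = 184.000 ms/bit
  a = 633 − 184.000 × 2.3219 = 205.765 ms
Then RT(2) = 205.765 + 184.000 × log₂ 2 = 205.765 + 184.000 × 1 ≈ 389.765 ms.

389.8 ms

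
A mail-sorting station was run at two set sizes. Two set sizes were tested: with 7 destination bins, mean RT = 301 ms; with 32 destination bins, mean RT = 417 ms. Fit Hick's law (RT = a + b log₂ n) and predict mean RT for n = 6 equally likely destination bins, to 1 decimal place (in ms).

Solve the two-equation system in a and b:
  b = (417 − 301) / (log₂ 32 − log₂ 7) = 116 / (5 − 2.8074) = 52.904 ms/bit
  a = 301 − 52.904 × 2.8074 = 152.479 ms
Then RT(6) = 152.479 + 52.904 × log₂ 6 = 152.479 + 52.904 × 2.5850 ≈ 289.235 ms.

289.2 ms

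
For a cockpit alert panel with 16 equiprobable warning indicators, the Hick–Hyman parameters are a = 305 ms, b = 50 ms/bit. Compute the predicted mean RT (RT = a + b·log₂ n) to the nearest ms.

log₂(16) = 4 bits, so RT = 305 + 50 × 4 ≈ 505.000 ms.

505 ms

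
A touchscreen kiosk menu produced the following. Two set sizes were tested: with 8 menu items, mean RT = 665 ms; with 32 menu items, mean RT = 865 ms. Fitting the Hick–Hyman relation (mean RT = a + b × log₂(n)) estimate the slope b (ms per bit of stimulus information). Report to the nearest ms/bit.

100 ms/bit

The slope on a log₂ axis is (865 − 665) / (5 − 3) = 100 ms/bit.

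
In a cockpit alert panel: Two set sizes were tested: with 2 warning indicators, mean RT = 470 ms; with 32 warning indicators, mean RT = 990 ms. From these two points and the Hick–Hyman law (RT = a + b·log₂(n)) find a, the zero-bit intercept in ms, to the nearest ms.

340 ms

The slope on a log₂ axis is (990 − 470) / (5 − 1) = 130 ms/bit.
a = RT₁ − b·log₂ n₁ = 470 − 130 × 1 = 340.000 ms.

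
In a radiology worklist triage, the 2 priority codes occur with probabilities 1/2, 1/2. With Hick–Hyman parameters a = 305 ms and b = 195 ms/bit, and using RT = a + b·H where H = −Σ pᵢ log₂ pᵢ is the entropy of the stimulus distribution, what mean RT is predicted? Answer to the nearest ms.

500 ms

Each term −pᵢ log₂ pᵢ: 0.5·1 + 0.5·1; summed, H = 1.000 bits.
Mean RT = a + bH = 305 + 195·1.000 = 500.00 ms.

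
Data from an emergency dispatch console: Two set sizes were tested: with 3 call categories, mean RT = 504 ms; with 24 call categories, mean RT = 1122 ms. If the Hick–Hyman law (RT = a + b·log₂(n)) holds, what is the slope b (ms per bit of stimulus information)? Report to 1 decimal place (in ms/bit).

b = (RT₂ − RT₁)/(log₂ n₂ − log₂ n₁) = (1122 − 504)/(4.5850 − 1.5850) = 206.000 ms/bit.

206.0 ms/bit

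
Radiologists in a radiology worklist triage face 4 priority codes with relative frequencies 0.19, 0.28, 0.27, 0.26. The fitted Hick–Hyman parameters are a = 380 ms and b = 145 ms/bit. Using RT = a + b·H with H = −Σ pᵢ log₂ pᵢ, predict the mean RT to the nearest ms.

668 ms

H = 0.19·log₂(1/0.19) + 0.28·log₂(1/0.28) + 0.27·log₂(1/0.27) + 0.26·log₂(1/0.26) = 1.9848 bits.
RT = 380 + 145 × 1.9848 = 667.79 ms.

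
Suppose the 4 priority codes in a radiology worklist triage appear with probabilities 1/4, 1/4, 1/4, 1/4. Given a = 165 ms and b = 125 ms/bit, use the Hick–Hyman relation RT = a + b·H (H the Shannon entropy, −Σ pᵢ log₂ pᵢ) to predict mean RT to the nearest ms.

415 ms

H = −Σ pᵢ log₂ pᵢ = 0.25·2 + 0.25·2 + 0.25·2 + 0.25·2 = 2.000 bits.
RT = 165 + 125 × 2.000 = 415.00 ms.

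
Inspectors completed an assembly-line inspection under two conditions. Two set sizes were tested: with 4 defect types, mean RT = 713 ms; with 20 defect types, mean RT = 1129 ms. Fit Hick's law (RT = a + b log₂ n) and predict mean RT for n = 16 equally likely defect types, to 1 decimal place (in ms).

1071.3 ms

Fit slope and intercept:
  b = (1129 − 713) / (log₂ 20 − log₂ 4) = 416 / (4.3219 − 2) = 179.161 ms/bit
  a = 713 − 179.161 × 2 = 354.677 ms
Then RT(16) = 354.677 + 179.161 × log₂ 16 = 354.677 + 179.161 × 4 ≈ 1071.323 ms.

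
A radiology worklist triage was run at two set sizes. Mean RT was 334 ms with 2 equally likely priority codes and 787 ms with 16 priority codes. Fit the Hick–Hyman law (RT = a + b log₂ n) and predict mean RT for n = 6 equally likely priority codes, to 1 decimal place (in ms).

With log₂ n on the abscissa the relation is linear; from the two conditions:
  b = (787 − 334) / (log₂ 16 − log₂ 2) = 453 / (4 − 1) = 151.000 ms/bit
  a = 334 − 151.000 × 1 = 183.000 ms
Then RT(6) = 183.000 + 151.000 × log₂ 6 = 183.000 + 151.000 × 2.5850 ≈ 573.329 ms.

573.3 ms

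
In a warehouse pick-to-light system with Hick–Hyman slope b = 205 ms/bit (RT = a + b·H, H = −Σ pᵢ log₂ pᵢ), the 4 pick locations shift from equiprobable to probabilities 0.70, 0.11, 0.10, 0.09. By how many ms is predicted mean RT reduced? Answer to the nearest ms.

The RT saving is b·ΔH. Equiprobable H₀ = log₂(4) = 2.0000 bits; with the given probabilities H = 1.3553 bits.
b·(H₀ − H) = 205 × (2.0000 − 1.3553) = 132.16 ms.

132 ms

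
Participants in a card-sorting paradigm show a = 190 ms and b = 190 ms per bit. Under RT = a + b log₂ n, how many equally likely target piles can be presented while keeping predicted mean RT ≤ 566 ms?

3

190·log₂ n ≤ 566 − 190 = 376, giving log₂ n ≤ 1.9789 and n ≤ 3.942. The largest whole number is 3.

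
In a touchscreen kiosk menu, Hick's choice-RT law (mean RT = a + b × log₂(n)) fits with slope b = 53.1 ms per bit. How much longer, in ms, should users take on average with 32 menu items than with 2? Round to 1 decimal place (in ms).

212.4 ms

Only the slope matters, since a is common to both: ΔRT = b·log₂(n₂/n₁).
log₂(32) − log₂(2) = log₂(32/2) = log₂(16) = 4.
ΔRT = 53.1 × 4.0000 = 212.400 ms.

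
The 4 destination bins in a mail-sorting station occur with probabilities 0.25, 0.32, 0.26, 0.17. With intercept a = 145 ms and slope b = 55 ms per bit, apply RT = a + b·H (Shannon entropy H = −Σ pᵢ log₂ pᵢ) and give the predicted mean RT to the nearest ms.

253 ms

H = 0.25·log₂(1/0.25) + 0.32·log₂(1/0.32) + 0.26·log₂(1/0.26) + 0.17·log₂(1/0.17) = 1.9659 bits.
RT = 145 + 55 × 1.9659 = 253.13 ms.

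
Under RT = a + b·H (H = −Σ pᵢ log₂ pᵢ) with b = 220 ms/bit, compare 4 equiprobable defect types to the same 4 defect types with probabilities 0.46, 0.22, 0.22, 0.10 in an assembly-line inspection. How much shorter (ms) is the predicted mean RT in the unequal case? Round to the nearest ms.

The RT saving is b·ΔH. Equiprobable H₀ = log₂(4) = 2.0000 bits; with the given probabilities H = 1.8087 bits.
b·(H₀ − H) = 220 × (2.0000 − 1.8087) = 42.09 ms.

42 ms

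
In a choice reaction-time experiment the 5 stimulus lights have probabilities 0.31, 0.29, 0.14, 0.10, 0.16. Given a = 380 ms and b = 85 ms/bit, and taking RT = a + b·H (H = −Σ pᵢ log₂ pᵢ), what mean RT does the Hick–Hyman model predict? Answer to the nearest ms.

H = 0.31·log₂(1/0.31) + 0.29·log₂(1/0.29) + 0.14·log₂(1/0.14) + 0.10·log₂(1/0.10) + 0.16·log₂(1/0.16) = 2.1940 bits.
RT = 380 + 85 × 2.1940 = 566.49 ms.

566 ms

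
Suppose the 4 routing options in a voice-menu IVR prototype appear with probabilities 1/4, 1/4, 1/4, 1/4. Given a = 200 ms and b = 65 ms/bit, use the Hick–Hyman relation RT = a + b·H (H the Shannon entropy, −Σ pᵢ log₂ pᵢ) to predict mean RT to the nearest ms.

Each term −pᵢ log₂ pᵢ: 0.25·2 + 0.25·2 + 0.25·2 + 0.25·2; summed, H = 2.000 bits.
Mean RT = a + bH = 200 + 65·2.000 = 330.00 ms.

330 ms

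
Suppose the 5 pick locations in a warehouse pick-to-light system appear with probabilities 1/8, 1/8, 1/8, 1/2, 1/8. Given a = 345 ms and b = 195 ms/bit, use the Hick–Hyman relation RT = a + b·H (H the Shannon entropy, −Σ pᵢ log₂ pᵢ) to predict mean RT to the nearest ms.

H = −Σ pᵢ log₂ pᵢ = 0.125·3 + 0.125·3 + 0.125·3 + 0.5·1 + 0.125·3 = 2.000 bits.
RT = 345 + 195 × 2.000 = 735.00 ms.

735 ms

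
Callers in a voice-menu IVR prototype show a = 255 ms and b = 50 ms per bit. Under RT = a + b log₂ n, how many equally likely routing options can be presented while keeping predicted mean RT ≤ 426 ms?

50·log₂ n ≤ 426 − 255 = 171, giving log₂ n ≤ 3.4200 and n ≤ 10.703. The largest whole number is 10.

10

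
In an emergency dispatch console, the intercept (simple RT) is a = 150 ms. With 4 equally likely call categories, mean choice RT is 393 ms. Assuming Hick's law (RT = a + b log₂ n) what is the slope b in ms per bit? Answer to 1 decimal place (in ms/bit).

121.5 ms/bit

log₂(4) = 2 bits.
b = (RT − a)/log₂ n = (393 − 150) / 2 = 121.500 ms/bit.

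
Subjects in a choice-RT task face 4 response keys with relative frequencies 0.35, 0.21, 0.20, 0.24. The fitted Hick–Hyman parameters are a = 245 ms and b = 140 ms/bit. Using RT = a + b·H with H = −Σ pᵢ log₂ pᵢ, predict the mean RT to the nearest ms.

520 ms

H = 0.35·log₂(1/0.35) + 0.21·log₂(1/0.21) + 0.20·log₂(1/0.20) + 0.24·log₂(1/0.24) = 1.9614 bits.
RT = 245 + 140 × 1.9614 = 519.60 ms.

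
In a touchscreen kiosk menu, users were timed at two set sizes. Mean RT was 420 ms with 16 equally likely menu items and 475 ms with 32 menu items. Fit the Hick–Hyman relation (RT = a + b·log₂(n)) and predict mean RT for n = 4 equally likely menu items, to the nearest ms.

310 ms

RT is linear in log₂ n, so two points fix the line:
  b = (475 − 420) / (log₂ 32 − log₂ 16) = 55 / (5 − 4) = 55 ms/bit
  a = 420 − 55 × 4 = 200 ms
Then RT(4) = 200 + 55 × log₂ 4 = 200 + 55 × 2 ≈ 310.000 ms.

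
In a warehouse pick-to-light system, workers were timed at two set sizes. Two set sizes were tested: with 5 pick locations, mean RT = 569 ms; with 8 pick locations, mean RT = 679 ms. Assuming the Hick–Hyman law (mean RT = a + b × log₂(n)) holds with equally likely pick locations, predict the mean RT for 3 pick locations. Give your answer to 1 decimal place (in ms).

RT is linear in log₂ n, so two points fix the line:
  b = (679 − 569) / (log₂ 8 − log₂ 5) = 110 / (3 − 2.3219) = 162.225 ms/bit
  a = 569 − 162.225 × 2.3219 = 192.326 ms
Then RT(3) = 192.326 + 162.225 × log₂ 3 = 192.326 + 162.225 × 1.5850 ≈ 449.446 ms.

449.4 ms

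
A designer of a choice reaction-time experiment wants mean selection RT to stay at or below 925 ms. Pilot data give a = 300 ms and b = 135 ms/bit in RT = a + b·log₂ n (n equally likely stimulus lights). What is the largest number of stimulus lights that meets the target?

24

135·log₂ n ≤ 925 − 300 = 625, giving log₂ n ≤ 4.6296 and n ≤ 24.755. The largest whole number is 24.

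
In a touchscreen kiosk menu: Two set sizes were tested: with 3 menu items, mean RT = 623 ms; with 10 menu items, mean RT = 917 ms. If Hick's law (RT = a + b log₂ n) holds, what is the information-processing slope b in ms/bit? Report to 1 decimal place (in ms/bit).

Slope: b = (917 − 623) / (log₂ 10 − log₂ 3) = 294/1.7370 = 169.261 ms/bit.

169.3 ms/bit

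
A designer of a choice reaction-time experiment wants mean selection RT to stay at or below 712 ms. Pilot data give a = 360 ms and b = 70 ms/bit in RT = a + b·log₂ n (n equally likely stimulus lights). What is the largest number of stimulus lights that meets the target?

Set 360 + 70·log₂ n ≤ 712 → log₂ n ≤ (712 − 360)/70 = 5.0286.
So n ≤ 2^5.0286 = 32.640; the largest integer n is 32.

32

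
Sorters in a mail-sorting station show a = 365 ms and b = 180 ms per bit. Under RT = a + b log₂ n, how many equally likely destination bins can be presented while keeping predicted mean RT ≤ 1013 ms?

12

Information budget: (1013 − 365)/180 = 3.6000 bits, so n ≤ 2^3.6000 = 12.126 → at most 12.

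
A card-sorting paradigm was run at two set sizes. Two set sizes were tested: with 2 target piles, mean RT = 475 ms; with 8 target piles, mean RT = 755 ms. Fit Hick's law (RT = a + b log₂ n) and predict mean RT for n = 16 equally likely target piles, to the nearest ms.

895 ms

RT is linear in log₂ n, so two points fix the line:
  b = (755 − 475) / (log₂ 8 − log₂ 2) = 280 / (3 − 1) = 140 ms/bit
  a = 475 − 140 × 1 = 335 ms
Then RT(16) = 335 + 140 × log₂ 16 = 335 + 140 × 4 ≈ 895.000 ms.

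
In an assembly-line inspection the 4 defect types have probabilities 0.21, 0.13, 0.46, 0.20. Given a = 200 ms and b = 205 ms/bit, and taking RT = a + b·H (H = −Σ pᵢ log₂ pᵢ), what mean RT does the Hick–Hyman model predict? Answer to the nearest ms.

H = 0.21·log₂(1/0.21) + 0.13·log₂(1/0.13) + 0.46·log₂(1/0.46) + 0.20·log₂(1/0.20) = 1.8352 bits.
RT = 200 + 205 × 1.8352 = 576.21 ms.

576 ms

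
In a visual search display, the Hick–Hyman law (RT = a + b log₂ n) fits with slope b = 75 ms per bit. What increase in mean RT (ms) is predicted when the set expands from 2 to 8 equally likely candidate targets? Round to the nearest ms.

150 ms

Only the slope matters, since a is common to both: ΔRT = b·log₂(n₂/n₁).
log₂(8) − log₂(2) = log₂(8/2) = log₂(4) = 2.
ΔRT = 75 × 2.0000 = 150.000 ms.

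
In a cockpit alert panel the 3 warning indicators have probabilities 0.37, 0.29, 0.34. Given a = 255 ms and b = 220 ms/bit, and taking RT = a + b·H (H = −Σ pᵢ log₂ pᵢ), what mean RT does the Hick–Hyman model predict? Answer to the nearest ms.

602 ms

Entropy contributions −pᵢ log₂ pᵢ: 0.5307, 0.5179, 0.5292; sum H = 1.5778 bits.
RT = a + bH = 255 + 220·1.5778 = 602.12 ms.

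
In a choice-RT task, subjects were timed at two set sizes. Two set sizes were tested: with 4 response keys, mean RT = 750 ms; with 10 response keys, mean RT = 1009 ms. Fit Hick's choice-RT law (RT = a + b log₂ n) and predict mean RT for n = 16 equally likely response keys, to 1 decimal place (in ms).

1141.9 ms

With log₂ n on the abscissa the relation is linear; from the two conditions:
  b = (1009 − 750) / (log₂ 10 − log₂ 4) = 259 / (3.3219 − 2) = 195.926 ms/bit
  a = 750 − 195.926 × 2 = 358.148 ms
Then RT(16) = 358.148 + 195.926 × log₂ 16 = 358.148 + 195.926 × 4 ≈ 1141.852 ms.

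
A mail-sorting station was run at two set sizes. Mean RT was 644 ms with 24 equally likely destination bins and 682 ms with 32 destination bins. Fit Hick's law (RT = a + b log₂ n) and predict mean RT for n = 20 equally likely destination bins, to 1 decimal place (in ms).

Fit slope and intercept:
  b = (682 − 644) / (log₂ 32 − log₂ 24) = 38 / (5 − 4.5850) = 91.558 ms/bit
  a = 644 − 91.558 × 4.5850 = 224.210 ms
Then RT(20) = 224.210 + 91.558 × log₂ 20 = 224.210 + 91.558 × 4.3219 ≈ 619.917 ms.

619.9 ms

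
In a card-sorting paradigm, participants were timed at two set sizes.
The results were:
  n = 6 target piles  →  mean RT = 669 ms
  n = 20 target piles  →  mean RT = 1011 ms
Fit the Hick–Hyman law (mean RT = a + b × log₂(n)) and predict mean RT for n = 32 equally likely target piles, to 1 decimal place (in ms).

1144.5 ms

Solve the two-equation system in a and b:
  b = (1011 − 669) / (log₂ 20 − log₂ 6) = 342 / (4.3219 − 2.5850) = 196.895 ms/bit
  a = 669 − 196.895 × 2.5850 = 160.034 ms
Then RT(32) = 160.034 + 196.895 × log₂ 32 = 160.034 + 196.895 × 5 ≈ 1144.509 ms.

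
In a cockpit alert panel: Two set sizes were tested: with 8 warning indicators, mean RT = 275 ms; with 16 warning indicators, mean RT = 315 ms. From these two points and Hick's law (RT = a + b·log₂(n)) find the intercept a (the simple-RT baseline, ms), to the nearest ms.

155 ms

b = (RT₂ − RT₁)/(log₂ n₂ − log₂ n₁) = (315 − 275)/(4 − 3) = 40 ms/bit.
a = RT₁ − b·log₂ n₁ = 275 − 40 × 3 = 155.000 ms.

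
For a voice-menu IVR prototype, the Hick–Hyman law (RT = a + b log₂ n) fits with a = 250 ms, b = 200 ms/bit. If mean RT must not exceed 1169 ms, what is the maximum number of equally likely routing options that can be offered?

24

Information budget: (1169 − 250)/200 = 4.5950 bits, so n ≤ 2^4.5950 = 24.168 → at most 24.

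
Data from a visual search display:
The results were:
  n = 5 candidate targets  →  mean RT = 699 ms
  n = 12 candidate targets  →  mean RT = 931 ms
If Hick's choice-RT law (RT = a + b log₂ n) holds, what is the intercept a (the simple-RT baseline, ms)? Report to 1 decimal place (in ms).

The slope on a log₂ axis is (931 − 699) / (3.5850 − 2.3219) = 183.685 ms/bit.
Intercept: a = 699 − 183.685·log₂(5) = 272.498 ms.

272.5 ms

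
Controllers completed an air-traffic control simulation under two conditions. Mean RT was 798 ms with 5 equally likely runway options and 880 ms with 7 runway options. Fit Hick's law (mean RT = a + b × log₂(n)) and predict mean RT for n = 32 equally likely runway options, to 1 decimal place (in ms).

1250.4 ms

Fit slope and intercept:
  b = (880 − 798) / (log₂ 7 − log₂ 5) = 82 / (2.8074 − 2.3219) = 168.924 ms/bit
  a = 798 − 168.924 × 2.3219 = 405.772 ms
Then RT(32) = 405.772 + 168.924 × log₂ 32 = 405.772 + 168.924 × 5 ≈ 1250.389 ms.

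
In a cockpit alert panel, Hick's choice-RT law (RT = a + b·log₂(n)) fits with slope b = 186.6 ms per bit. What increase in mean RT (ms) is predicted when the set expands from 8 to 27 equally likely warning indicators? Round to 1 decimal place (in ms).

Only the slope matters, since a is common to both: ΔRT = b·log₂(n₂/n₁).
log₂(27) − log₂(8) = 4.7549 − 3 = 1.7549.
ΔRT = 186.6 × 1.7549 = 327.462 ms.

327.5 ms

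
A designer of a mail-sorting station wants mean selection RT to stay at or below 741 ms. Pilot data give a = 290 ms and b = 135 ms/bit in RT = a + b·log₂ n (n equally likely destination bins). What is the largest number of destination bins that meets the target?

135·log₂ n ≤ 741 − 290 = 451, giving log₂ n ≤ 3.3407 and n ≤ 10.131. The largest whole number is 10.

10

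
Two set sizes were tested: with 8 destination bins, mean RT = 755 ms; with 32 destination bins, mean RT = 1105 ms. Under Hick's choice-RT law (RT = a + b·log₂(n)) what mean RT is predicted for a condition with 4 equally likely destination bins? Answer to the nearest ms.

580 ms

Solve the two-equation system in a and b:
  b = (1105 − 755) / (log₂ 32 − log₂ 8) = 350 / (5 − 3) = 175 ms/bit
  a = 755 − 175 × 3 = 230 ms
Then RT(4) = 230 + 175 × log₂ 4 = 230 + 175 × 2 ≈ 580.000 ms.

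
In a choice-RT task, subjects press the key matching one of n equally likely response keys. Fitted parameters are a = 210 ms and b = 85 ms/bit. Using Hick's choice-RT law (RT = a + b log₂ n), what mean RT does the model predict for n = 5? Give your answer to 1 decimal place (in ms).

407.4 ms

log₂(5) = 2.3219 bits, so RT = 210 + 85 × 2.3219 ≈ 407.364 ms.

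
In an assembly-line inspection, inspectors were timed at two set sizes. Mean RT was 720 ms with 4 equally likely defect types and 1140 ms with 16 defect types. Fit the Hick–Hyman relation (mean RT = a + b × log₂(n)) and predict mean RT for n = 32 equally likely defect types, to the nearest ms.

With log₂ n on the abscissa the relation is linear; from the two conditions:
  b = (1140 − 720) / (log₂ 16 − log₂ 4) = 420 / (4 − 2) = 210 ms/bit
  a = 720 − 210 × 2 = 300 ms
Then RT(32) = 300 + 210 × log₂ 32 = 300 + 210 × 5 ≈ 1350.000 ms.

1350 ms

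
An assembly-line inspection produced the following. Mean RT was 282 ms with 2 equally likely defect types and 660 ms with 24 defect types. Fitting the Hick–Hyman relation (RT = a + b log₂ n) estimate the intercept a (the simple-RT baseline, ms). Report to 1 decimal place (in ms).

176.6 ms

Slope: b = (660 − 282) / (log₂ 24 − log₂ 2) = 378/3.5850 = 105.440 ms/bit.
a = RT₁ − b·log₂ n₁ = 282 − 105.440 × 1 = 176.560 ms.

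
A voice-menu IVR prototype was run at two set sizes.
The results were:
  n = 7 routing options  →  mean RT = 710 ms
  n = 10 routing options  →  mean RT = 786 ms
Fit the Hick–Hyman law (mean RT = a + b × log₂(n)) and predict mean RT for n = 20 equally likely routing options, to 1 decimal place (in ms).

With log₂ n on the abscissa the relation is linear; from the two conditions:
  b = (786 − 710) / (log₂ 10 − log₂ 7) = 76 / (3.3219 − 2.8074) = 147.695 ms/bit
  a = 710 − 147.695 × 2.8074 = 295.367 ms
Then RT(20) = 295.367 + 147.695 × log₂ 20 = 295.367 + 147.695 × 4.3219 ≈ 933.695 ms.

933.7 ms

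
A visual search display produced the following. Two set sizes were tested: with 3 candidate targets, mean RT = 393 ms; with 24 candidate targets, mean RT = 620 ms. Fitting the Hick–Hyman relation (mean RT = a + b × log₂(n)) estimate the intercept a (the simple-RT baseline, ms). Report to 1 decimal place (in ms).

273.1 ms

The slope on a log₂ axis is (620 − 393) / (4.5850 − 1.5850) = 75.667 ms/bit.
Intercept: a = 393 − 75.667·log₂(3) = 273.071 ms.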